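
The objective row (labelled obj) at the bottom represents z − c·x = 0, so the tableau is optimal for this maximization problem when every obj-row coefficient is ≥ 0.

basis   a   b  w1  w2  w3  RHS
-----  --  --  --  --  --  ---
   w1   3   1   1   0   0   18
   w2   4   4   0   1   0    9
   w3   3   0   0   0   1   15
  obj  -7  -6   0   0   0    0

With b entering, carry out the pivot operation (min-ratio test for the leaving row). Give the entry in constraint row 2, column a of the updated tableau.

1

Ratio test on column b — row 1: 18/1 = 18; row 2: 9/4 = 9/4; row 3: entry 0 ≤ 0. Minimum is 9/4 at row 2 (w2 leaves); pivot element 4.
Divide row 2 by 4; eliminate column b from the other rows.
In the new row 2, the a entry is the old entry divided by the pivot: 4/4 = 1.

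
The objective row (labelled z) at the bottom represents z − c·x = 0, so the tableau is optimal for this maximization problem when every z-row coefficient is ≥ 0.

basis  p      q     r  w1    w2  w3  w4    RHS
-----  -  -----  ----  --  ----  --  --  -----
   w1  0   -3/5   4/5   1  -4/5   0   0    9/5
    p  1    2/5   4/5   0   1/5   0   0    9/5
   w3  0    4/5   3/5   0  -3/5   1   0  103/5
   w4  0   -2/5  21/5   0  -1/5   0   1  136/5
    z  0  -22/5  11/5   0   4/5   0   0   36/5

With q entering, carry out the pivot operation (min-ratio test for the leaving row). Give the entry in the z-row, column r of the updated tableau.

11

Ratio test on column q — row 1: entry -3/5 ≤ 0; row 2: (9/5)/(2/5) = 9/2; row 3: (103/5)/(4/5) = 103/4; row 4: entry -2/5 ≤ 0. Minimum is 9/2 at row 2 (p leaves); pivot element 2/5.
Divide row 2 by 2/5; eliminate column q from the other rows.
z-row update in column r: 11/5 − (-22/5)·2 = 11.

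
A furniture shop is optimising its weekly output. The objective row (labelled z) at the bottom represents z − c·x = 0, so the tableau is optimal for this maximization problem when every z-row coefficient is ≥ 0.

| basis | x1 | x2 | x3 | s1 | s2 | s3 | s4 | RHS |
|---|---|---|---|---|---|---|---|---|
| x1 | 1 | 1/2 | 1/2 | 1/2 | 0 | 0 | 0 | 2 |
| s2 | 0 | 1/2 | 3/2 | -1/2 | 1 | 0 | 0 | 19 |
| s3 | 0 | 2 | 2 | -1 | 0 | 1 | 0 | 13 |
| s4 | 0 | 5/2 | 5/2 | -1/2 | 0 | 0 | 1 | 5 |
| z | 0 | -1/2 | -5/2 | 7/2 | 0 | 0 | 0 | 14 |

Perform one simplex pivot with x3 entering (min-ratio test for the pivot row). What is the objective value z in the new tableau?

Ratio test on column x3 — row 1: 2/(1/2) = 4; row 2: 19/(3/2) = 38/3; row 3: 13/2 = 13/2; row 4: 5/(5/2) = 2. Minimum is 2 at row 4 (s4 leaves); pivot element 5/2.
Pivot on row 4; the z-row RHS becomes 14 − (-5/2)·2 = 19.

19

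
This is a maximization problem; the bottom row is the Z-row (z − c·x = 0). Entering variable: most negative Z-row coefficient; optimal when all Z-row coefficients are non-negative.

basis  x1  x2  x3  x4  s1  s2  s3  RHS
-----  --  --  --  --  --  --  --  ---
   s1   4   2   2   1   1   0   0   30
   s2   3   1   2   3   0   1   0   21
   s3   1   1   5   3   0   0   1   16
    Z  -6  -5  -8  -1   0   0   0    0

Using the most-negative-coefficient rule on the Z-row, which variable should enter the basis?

Negative Z-row entries: x1: -6, x2: -5, x3: -8, x4: -1.
The most negative is -8 in column x3, so x3 enters.

x3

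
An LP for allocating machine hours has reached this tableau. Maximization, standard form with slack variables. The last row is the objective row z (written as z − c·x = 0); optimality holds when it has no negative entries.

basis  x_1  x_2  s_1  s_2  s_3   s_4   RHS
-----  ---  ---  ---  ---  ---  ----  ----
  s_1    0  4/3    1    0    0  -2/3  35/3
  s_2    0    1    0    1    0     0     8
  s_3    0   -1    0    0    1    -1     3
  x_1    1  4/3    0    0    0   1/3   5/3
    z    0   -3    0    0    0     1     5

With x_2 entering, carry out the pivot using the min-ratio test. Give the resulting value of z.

35/4

Ratio test on column x_2 — row 1: (35/3)/(4/3) = 35/4; row 2: 8/1 = 8; row 3: entry -1 ≤ 0; row 4: (5/3)/(4/3) = 5/4. Minimum is 5/4 at row 4 (x_1 leaves); pivot element 4/3.
Pivot on row 4; the z-row RHS becomes 5 − (-3)·(5/4) = 35/4.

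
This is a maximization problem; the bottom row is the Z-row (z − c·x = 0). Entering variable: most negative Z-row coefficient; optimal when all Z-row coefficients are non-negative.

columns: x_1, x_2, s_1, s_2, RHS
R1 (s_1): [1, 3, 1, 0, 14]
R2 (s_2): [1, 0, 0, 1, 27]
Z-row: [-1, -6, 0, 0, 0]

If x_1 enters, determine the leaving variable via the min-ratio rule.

Column x_1 entries and ratios — s_1: 14/1 = 14; s_2: 27/1 = 27.
Smallest ratio is 14 in the row of s_1, so s_1 leaves.

s_1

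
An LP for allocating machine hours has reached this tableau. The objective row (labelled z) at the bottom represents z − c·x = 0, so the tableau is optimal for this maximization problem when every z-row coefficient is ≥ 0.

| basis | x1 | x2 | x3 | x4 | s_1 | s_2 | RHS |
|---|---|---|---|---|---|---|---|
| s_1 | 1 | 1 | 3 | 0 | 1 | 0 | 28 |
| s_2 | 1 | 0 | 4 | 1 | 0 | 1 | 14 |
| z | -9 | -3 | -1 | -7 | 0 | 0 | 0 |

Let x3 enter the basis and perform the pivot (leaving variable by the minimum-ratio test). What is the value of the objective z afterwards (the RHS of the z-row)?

Ratio test on column x3 — row 1: 28/3 = 28/3; row 2: 14/4 = 7/2. Minimum is 7/2 at row 2 (s_2 leaves); pivot element 4.
Pivot on row 2; the z-row RHS becomes 0 − (-1)·(7/2) = 7/2.

7/2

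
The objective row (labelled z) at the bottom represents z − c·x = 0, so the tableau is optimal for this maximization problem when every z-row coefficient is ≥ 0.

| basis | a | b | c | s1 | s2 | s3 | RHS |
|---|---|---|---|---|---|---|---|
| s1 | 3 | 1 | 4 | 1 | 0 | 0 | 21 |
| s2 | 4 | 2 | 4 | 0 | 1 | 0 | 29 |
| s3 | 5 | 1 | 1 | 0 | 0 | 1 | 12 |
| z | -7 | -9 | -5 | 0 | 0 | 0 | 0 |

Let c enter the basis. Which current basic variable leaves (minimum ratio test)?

s1

Column c entries and ratios — s1: 21/4 = 21/4; s2: 29/4 = 29/4; s3: 12/1 = 12.
Smallest ratio is 21/4 in the row of s1, so s1 leaves.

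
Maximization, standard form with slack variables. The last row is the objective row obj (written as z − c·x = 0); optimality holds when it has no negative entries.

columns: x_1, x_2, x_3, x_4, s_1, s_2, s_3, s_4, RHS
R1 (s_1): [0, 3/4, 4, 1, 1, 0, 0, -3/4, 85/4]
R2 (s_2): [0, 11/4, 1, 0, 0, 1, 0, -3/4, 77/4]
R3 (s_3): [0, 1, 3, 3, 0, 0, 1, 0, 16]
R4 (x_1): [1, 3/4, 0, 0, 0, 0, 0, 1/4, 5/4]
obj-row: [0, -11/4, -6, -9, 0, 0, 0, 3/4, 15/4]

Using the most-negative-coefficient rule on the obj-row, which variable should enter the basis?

Negative obj-row entries: x_2: -11/4, x_3: -6, x_4: -9.
The most negative is -9 in column x_4, so x_4 enters.

x_4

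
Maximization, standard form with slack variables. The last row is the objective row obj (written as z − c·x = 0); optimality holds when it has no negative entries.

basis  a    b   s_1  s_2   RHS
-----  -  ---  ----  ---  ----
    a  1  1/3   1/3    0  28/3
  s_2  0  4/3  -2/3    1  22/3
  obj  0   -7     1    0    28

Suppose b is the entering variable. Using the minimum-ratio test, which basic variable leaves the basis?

Column b entries and ratios — a: (28/3)/(1/3) = 28; s_2: (22/3)/(4/3) = 11/2.
Smallest ratio is 11/2 in the row of s_2, so s_2 leaves.

s_2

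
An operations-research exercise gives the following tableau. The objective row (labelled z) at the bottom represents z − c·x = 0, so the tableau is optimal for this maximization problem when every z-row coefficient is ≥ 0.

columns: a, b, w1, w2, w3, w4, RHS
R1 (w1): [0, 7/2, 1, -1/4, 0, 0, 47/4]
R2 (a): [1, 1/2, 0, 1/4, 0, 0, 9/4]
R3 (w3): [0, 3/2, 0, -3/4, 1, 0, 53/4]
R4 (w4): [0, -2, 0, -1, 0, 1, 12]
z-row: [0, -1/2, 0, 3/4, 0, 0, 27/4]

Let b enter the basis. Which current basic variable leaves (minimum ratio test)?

w1

Column b entries and ratios — w1: (47/4)/(7/2) = 47/14; a: (9/4)/(1/2) = 9/2; w3: (53/4)/(3/2) = 53/6; w4: -2 ≤ 0, skip.
Smallest ratio is 47/14 in the row of w1, so w1 leaves.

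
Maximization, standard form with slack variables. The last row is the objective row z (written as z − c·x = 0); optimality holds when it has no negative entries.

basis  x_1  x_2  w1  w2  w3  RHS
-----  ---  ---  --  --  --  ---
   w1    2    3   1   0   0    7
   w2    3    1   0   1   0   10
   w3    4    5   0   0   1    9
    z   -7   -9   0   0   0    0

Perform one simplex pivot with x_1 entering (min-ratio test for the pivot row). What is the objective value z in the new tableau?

63/4

Ratio test on column x_1 — row 1: 7/2 = 7/2; row 2: 10/3 = 10/3; row 3: 9/4 = 9/4. Minimum is 9/4 at row 3 (w3 leaves); pivot element 4.
Pivot on row 3; the z-row RHS becomes 0 − (-7)·(9/4) = 63/4.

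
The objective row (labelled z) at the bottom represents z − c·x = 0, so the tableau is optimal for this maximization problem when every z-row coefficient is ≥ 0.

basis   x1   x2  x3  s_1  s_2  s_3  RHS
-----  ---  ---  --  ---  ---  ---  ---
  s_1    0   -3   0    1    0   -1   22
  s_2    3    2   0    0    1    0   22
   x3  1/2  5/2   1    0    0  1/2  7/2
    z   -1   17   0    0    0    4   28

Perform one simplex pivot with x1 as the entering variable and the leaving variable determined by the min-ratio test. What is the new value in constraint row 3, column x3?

2

Ratio test on column x1 — row 1: entry 0 ≤ 0; row 2: 22/3 = 22/3; row 3: (7/2)/(1/2) = 7. Minimum is 7 at row 3 (x3 leaves); pivot element 1/2.
Divide row 3 by 1/2; eliminate column x1 from the other rows.
In the new row 3, the x3 entry is the old entry divided by the pivot: 1/(1/2) = 2.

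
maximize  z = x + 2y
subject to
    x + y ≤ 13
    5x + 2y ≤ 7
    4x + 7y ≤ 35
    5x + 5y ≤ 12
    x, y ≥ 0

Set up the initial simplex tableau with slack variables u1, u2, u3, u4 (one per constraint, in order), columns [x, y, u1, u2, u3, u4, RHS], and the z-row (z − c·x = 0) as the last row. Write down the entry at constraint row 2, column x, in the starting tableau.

5

Constraint 2 has coefficient 5 on x.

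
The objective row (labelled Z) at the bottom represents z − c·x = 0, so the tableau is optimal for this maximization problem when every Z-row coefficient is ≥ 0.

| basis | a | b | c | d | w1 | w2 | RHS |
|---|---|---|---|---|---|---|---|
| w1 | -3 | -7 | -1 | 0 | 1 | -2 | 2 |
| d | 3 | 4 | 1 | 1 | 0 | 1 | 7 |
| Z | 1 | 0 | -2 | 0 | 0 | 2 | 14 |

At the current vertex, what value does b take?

0

b is not in the basis, so in the current basic feasible solution b = 0.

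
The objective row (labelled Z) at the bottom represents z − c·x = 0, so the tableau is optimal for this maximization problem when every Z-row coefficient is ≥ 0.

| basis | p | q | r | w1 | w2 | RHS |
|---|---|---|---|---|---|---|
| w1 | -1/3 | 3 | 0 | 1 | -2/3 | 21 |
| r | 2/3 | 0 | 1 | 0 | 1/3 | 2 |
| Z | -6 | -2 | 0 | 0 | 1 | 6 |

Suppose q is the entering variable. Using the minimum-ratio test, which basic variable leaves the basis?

w1

Column q entries and ratios — w1: 21/3 = 7; r: 0 ≤ 0, skip.
Smallest ratio is 7 in the row of w1, so w1 leaves.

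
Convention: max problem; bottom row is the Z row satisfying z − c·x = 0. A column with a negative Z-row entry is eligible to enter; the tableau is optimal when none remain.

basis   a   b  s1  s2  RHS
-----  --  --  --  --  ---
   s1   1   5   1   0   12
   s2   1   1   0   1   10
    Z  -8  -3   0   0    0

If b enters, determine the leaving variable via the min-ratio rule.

s1

Column b entries and ratios — s1: 12/5 = 12/5; s2: 10/1 = 10.
Smallest ratio is 12/5 in the row of s1, so s1 leaves.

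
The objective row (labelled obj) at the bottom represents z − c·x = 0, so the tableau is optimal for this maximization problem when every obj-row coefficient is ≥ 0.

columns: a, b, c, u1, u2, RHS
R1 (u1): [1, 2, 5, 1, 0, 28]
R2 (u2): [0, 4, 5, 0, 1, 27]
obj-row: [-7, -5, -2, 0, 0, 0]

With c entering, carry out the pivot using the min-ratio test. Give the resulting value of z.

Ratio test on column c — row 1: 28/5 = 28/5; row 2: 27/5 = 27/5. Minimum is 27/5 at row 2 (u2 leaves); pivot element 5.
Pivot on row 2; the obj-row RHS becomes 0 − (-2)·(27/5) = 54/5.

54/5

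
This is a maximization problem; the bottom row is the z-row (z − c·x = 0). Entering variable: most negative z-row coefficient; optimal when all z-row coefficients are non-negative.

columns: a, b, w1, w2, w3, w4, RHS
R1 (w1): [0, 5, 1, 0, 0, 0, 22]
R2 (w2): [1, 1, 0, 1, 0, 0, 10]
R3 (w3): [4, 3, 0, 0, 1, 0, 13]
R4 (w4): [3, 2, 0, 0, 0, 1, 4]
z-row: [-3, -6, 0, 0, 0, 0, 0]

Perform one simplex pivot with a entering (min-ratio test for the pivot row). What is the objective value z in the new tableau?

Ratio test on column a — row 1: entry 0 ≤ 0; row 2: 10/1 = 10; row 3: 13/4 = 13/4; row 4: 4/3 = 4/3. Minimum is 4/3 at row 4 (w4 leaves); pivot element 3.
Pivot on row 4; the z-row RHS becomes 0 − (-3)·(4/3) = 4.

4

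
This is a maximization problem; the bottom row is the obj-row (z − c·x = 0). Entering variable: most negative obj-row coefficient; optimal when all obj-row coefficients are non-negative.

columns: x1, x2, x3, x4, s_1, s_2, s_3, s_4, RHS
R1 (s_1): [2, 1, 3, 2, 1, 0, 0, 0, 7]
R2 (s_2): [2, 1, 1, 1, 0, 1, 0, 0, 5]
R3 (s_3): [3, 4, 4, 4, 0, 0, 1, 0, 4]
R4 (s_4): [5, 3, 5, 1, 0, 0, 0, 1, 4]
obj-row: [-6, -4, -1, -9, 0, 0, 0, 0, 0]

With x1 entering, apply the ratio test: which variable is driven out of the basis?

s_4

Column x1 entries and ratios — s_1: 7/2 = 7/2; s_2: 5/2 = 5/2; s_3: 4/3 = 4/3; s_4: 4/5 = 4/5.
Smallest ratio is 4/5 in the row of s_4, so s_4 leaves.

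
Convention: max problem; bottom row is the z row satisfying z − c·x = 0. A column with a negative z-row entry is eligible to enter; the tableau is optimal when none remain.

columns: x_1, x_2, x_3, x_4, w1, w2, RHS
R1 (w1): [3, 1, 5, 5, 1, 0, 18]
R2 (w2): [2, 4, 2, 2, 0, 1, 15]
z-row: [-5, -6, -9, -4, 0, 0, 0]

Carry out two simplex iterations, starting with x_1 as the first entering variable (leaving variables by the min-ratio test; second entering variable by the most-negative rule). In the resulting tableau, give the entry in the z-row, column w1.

Ratio test on column x_1 — row 1: 18/3 = 6; row 2: 15/2 = 15/2. Minimum is 6 at row 1 (w1 leaves); pivot element 3.
Divide row 1 by 3; eliminate column x_1 from the other rows.
Second iteration: most negative z-row entry is -13/3 in column x_2, so x_2 enters.
Ratio test on column x_2 — row 1: 6/(1/3) = 18; row 2: 3/(10/3) = 9/10. Minimum is 9/10 at row 2 (w2 leaves); pivot element 10/3.
Divide row 2 by 10/3; eliminate column x_2 from the other rows.
After both pivots, the entry at the z-row, column w1 is 4/5.

4/5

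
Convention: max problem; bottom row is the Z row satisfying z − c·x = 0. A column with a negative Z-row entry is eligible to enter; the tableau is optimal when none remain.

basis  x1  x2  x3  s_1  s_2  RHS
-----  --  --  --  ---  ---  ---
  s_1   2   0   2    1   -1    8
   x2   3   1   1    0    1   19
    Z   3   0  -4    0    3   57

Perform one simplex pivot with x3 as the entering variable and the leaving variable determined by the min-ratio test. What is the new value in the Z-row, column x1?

Ratio test on column x3 — row 1: 8/2 = 4; row 2: 19/1 = 19. Minimum is 4 at row 1 (s_1 leaves); pivot element 2.
Divide row 1 by 2; eliminate column x3 from the other rows.
Z-row update in column x1: 3 − (-4)·1 = 7.

7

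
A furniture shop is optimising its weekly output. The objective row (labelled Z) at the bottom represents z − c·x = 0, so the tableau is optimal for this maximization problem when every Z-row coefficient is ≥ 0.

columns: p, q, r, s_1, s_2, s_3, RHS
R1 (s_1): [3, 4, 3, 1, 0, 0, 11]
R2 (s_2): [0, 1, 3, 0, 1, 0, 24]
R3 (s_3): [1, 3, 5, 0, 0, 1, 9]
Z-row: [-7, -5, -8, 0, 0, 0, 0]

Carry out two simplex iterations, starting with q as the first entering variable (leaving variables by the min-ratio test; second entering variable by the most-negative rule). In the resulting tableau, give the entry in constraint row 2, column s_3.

Ratio test on column q — row 1: 11/4 = 11/4; row 2: 24/1 = 24; row 3: 9/3 = 3. Minimum is 11/4 at row 1 (s_1 leaves); pivot element 4.
Divide row 1 by 4; eliminate column q from the other rows.
Second iteration: most negative Z-row entry is -17/4 in column r, so r enters.
Ratio test on column r — row 1: (11/4)/(3/4) = 11/3; row 2: (85/4)/(9/4) = 85/9; row 3: (3/4)/(11/4) = 3/11. Minimum is 3/11 at row 3 (s_3 leaves); pivot element 11/4.
Divide row 3 by 11/4; eliminate column r from the other rows.
After both pivots, the entry at constraint row 2, column s_3 is -9/11.

-9/11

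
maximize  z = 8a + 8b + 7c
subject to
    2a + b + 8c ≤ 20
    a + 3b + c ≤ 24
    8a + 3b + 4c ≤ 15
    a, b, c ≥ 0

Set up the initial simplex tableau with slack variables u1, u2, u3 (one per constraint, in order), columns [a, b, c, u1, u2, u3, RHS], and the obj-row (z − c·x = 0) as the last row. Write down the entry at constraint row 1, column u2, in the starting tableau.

Slack u2 belongs to constraint 2; its column is the unit vector e_2, so the entry in row 1 is 0.

0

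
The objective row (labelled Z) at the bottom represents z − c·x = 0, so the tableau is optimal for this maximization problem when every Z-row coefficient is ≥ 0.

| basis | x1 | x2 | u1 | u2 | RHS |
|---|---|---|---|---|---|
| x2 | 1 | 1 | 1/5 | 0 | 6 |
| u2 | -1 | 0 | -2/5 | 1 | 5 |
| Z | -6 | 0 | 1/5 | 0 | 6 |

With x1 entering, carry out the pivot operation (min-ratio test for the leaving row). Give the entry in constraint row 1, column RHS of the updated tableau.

Ratio test on column x1 — row 1: 6/1 = 6; row 2: entry -1 ≤ 0. Minimum is 6 at row 1 (x2 leaves); pivot element 1.
Divide row 1 by 1; eliminate column x1 from the other rows.
In the new row 1, the RHS entry is the old entry divided by the pivot: 6/1 = 6.

6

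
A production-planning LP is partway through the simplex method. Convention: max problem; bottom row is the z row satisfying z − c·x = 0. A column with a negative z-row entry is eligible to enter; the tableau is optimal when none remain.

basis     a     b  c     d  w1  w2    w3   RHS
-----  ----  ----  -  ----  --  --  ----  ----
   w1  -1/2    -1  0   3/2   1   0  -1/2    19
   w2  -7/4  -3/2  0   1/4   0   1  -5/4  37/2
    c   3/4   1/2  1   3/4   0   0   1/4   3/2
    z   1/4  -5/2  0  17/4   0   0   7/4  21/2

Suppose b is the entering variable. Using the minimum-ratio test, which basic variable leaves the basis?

Column b entries and ratios — w1: -1 ≤ 0, skip; w2: -3/2 ≤ 0, skip; c: (3/2)/(1/2) = 3.
Smallest ratio is 3 in the row of c, so c leaves.

c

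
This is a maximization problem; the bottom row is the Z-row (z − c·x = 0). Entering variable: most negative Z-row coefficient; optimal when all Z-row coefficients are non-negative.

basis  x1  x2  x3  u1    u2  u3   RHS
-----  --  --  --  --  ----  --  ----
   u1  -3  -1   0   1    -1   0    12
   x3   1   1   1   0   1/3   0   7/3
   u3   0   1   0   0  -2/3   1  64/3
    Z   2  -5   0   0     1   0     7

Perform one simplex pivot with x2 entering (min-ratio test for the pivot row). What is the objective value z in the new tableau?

56/3

Ratio test on column x2 — row 1: entry -1 ≤ 0; row 2: (7/3)/1 = 7/3; row 3: (64/3)/1 = 64/3. Minimum is 7/3 at row 2 (x3 leaves); pivot element 1.
Pivot on row 2; the Z-row RHS becomes 7 − (-5)·(7/3) = 56/3.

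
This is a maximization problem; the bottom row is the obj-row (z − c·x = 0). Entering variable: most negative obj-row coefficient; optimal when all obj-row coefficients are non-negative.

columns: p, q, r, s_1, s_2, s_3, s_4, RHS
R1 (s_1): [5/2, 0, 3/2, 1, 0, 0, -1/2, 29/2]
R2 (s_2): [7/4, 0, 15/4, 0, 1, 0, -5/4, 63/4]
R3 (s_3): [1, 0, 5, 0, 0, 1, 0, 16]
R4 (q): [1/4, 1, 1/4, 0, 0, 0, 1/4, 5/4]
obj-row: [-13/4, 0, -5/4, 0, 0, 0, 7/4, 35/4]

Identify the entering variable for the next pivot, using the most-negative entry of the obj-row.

p

Negative obj-row entries: p: -13/4, r: -5/4.
The most negative is -13/4 in column p, so p enters.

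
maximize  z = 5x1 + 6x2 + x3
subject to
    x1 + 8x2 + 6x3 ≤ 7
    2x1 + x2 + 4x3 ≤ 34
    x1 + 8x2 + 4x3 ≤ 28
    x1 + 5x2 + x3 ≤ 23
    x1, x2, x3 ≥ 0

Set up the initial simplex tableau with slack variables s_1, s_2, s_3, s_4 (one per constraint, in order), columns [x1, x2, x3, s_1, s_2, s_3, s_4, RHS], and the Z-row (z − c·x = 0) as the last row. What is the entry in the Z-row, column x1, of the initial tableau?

-5

The Z-row carries the negated objective coefficients: the x1 entry is -5.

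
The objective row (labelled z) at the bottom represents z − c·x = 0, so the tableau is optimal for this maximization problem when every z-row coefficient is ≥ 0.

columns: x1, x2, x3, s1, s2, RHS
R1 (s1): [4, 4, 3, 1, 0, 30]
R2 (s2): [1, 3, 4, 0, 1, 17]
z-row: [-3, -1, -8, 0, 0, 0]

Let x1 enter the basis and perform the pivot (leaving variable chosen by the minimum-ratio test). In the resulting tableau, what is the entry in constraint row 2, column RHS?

Ratio test on column x1 — row 1: 30/4 = 15/2; row 2: 17/1 = 17. Minimum is 15/2 at row 1 (s1 leaves); pivot element 4.
Divide row 1 by 4; eliminate column x1 from the other rows.
Row 2 update in column RHS: 17 − 1·(15/2) = 19/2.

19/2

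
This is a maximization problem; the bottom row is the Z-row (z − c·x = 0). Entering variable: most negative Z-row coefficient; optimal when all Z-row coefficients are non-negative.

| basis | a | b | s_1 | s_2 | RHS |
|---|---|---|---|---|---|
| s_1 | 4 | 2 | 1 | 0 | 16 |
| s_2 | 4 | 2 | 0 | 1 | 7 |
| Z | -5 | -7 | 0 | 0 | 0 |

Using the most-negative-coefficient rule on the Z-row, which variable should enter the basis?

b

Negative Z-row entries: a: -5, b: -7.
The most negative is -7 in column b, so b enters.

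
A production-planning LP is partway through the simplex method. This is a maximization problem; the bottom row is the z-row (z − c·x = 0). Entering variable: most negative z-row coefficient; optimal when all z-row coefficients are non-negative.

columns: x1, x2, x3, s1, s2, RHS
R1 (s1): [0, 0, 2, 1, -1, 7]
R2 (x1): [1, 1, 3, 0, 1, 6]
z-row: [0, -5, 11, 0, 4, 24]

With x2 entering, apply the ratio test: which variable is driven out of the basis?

x1

Column x2 entries and ratios — s1: 0 ≤ 0, skip; x1: 6/1 = 6.
Smallest ratio is 6 in the row of x1, so x1 leaves.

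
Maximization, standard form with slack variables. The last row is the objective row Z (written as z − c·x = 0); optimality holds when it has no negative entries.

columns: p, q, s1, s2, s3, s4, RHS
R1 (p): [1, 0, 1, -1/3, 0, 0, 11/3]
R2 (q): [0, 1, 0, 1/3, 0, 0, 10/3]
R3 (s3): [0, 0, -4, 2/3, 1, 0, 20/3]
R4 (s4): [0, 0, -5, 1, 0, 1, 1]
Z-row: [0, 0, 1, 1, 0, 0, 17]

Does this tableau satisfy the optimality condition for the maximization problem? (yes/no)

yes

Every Z-row coefficient is ≥ 0, so the tableau is optimal.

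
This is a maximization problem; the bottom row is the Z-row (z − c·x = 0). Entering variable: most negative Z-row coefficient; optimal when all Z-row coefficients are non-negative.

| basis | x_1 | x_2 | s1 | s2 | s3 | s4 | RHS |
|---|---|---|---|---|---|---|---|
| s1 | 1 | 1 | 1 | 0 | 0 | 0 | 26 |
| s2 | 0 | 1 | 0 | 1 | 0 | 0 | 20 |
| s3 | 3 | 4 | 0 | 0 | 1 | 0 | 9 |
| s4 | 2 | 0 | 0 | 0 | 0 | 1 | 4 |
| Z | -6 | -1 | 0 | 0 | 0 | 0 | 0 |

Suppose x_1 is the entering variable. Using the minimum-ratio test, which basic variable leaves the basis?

Column x_1 entries and ratios — s1: 26/1 = 26; s2: 0 ≤ 0, skip; s3: 9/3 = 3; s4: 4/2 = 2.
Smallest ratio is 2 in the row of s4, so s4 leaves.

s4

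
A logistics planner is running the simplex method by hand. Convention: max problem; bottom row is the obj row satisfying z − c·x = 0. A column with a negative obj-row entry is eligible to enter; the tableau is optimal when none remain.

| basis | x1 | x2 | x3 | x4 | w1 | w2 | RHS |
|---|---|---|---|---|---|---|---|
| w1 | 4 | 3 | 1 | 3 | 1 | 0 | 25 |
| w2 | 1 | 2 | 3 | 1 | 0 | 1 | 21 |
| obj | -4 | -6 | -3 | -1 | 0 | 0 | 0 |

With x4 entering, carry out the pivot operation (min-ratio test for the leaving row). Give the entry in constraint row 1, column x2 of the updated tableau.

Ratio test on column x4 — row 1: 25/3 = 25/3; row 2: 21/1 = 21. Minimum is 25/3 at row 1 (w1 leaves); pivot element 3.
Divide row 1 by 3; eliminate column x4 from the other rows.
In the new row 1, the x2 entry is the old entry divided by the pivot: 3/3 = 1.

1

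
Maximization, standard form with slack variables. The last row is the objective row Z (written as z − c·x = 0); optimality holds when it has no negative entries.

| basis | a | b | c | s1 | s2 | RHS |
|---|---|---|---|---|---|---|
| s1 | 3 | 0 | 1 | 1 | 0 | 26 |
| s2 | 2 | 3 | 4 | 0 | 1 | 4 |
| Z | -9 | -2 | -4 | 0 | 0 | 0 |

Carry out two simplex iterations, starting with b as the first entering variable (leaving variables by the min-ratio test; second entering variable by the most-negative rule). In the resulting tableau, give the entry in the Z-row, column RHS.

Ratio test on column b — row 1: entry 0 ≤ 0; row 2: 4/3 = 4/3. Minimum is 4/3 at row 2 (s2 leaves); pivot element 3.
Divide row 2 by 3; eliminate column b from the other rows.
Second iteration: most negative Z-row entry is -23/3 in column a, so a enters.
Ratio test on column a — row 1: 26/3 = 26/3; row 2: (4/3)/(2/3) = 2. Minimum is 2 at row 2 (b leaves); pivot element 2/3.
Divide row 2 by 2/3; eliminate column a from the other rows.
After both pivots, the entry at the Z-row, column RHS is 18.

18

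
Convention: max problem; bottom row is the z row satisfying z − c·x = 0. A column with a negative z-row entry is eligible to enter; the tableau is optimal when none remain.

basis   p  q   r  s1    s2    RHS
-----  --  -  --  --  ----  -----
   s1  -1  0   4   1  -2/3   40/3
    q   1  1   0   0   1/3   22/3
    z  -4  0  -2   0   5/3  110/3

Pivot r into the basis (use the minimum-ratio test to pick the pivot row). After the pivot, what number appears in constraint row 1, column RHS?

10/3

Ratio test on column r — row 1: (40/3)/4 = 10/3; row 2: entry 0 ≤ 0. Minimum is 10/3 at row 1 (s1 leaves); pivot element 4.
Divide row 1 by 4; eliminate column r from the other rows.
In the new row 1, the RHS entry is the old entry divided by the pivot: (40/3)/4 = 10/3.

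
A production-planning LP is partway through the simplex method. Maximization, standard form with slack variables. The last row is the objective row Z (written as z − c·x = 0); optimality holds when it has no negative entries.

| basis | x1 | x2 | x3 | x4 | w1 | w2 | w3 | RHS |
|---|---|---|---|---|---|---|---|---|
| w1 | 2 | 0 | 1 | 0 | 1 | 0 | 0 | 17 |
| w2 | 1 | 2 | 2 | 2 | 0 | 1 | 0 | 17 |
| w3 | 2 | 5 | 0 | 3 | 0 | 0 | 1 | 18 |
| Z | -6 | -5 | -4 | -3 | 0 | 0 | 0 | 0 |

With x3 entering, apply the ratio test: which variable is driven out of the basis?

w2

Column x3 entries and ratios — w1: 17/1 = 17; w2: 17/2 = 17/2; w3: 0 ≤ 0, skip.
Smallest ratio is 17/2 in the row of w2, so w2 leaves.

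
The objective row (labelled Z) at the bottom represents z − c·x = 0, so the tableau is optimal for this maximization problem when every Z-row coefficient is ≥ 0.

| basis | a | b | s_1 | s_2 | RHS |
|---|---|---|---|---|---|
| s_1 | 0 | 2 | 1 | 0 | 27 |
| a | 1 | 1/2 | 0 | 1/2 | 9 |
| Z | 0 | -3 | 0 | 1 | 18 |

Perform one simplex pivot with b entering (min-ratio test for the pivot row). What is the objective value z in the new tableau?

117/2

Ratio test on column b — row 1: 27/2 = 27/2; row 2: 9/(1/2) = 18. Minimum is 27/2 at row 1 (s_1 leaves); pivot element 2.
Pivot on row 1; the Z-row RHS becomes 18 − (-3)·(27/2) = 117/2.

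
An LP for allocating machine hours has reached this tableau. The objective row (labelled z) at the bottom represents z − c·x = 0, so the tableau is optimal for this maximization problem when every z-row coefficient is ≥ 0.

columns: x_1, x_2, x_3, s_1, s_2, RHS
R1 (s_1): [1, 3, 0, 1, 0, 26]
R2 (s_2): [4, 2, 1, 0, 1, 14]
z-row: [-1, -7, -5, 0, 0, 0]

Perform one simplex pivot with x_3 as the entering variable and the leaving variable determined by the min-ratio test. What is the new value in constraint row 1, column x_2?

3

Ratio test on column x_3 — row 1: entry 0 ≤ 0; row 2: 14/1 = 14. Minimum is 14 at row 2 (s_2 leaves); pivot element 1.
Divide row 2 by 1; eliminate column x_3 from the other rows.
Row 1 update in column x_2: 3 − 0·2 = 3.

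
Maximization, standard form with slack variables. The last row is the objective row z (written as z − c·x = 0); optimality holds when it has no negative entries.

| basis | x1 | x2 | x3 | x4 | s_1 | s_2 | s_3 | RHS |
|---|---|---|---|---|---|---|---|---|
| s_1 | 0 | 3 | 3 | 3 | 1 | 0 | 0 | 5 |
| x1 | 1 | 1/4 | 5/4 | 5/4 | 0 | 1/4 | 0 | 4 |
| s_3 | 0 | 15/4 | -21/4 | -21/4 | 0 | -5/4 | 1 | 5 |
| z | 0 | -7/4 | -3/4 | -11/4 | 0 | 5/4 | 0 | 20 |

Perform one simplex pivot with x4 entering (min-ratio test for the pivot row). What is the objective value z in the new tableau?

295/12

Ratio test on column x4 — row 1: 5/3 = 5/3; row 2: 4/(5/4) = 16/5; row 3: entry -21/4 ≤ 0. Minimum is 5/3 at row 1 (s_1 leaves); pivot element 3.
Pivot on row 1; the z-row RHS becomes 20 − (-11/4)·(5/3) = 295/12.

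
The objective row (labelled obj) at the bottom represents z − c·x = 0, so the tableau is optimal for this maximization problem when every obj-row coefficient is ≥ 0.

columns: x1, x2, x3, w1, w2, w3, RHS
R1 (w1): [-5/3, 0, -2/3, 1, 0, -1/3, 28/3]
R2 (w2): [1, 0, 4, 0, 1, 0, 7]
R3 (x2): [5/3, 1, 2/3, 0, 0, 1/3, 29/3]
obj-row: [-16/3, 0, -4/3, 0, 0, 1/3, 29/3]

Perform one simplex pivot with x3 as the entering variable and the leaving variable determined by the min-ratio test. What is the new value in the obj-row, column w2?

Ratio test on column x3 — row 1: entry -2/3 ≤ 0; row 2: 7/4 = 7/4; row 3: (29/3)/(2/3) = 29/2. Minimum is 7/4 at row 2 (w2 leaves); pivot element 4.
Divide row 2 by 4; eliminate column x3 from the other rows.
obj-row update in column w2: 0 − (-4/3)·(1/4) = 1/3.

1/3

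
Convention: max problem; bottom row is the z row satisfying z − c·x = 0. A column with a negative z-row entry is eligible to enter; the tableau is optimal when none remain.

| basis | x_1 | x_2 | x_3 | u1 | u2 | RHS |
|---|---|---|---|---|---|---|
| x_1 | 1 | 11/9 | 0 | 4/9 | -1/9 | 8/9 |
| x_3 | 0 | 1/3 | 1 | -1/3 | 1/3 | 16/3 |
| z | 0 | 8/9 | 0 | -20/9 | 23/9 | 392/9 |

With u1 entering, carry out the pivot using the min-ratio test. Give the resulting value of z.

48

Ratio test on column u1 — row 1: (8/9)/(4/9) = 2; row 2: entry -1/3 ≤ 0. Minimum is 2 at row 1 (x_1 leaves); pivot element 4/9.
Pivot on row 1; the z-row RHS becomes 392/9 − (-20/9)·2 = 48.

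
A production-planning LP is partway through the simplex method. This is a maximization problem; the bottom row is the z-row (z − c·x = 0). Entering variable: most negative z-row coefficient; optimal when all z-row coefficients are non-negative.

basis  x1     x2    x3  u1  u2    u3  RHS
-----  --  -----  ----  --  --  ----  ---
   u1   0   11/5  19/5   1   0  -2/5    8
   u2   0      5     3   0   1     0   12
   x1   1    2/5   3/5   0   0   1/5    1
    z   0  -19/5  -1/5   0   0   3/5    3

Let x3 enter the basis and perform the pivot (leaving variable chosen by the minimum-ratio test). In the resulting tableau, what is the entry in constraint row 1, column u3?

-5/3

Ratio test on column x3 — row 1: 8/(19/5) = 40/19; row 2: 12/3 = 4; row 3: 1/(3/5) = 5/3. Minimum is 5/3 at row 3 (x1 leaves); pivot element 3/5.
Divide row 3 by 3/5; eliminate column x3 from the other rows.
Row 1 update in column u3: -2/5 − (19/5)·(1/3) = -5/3.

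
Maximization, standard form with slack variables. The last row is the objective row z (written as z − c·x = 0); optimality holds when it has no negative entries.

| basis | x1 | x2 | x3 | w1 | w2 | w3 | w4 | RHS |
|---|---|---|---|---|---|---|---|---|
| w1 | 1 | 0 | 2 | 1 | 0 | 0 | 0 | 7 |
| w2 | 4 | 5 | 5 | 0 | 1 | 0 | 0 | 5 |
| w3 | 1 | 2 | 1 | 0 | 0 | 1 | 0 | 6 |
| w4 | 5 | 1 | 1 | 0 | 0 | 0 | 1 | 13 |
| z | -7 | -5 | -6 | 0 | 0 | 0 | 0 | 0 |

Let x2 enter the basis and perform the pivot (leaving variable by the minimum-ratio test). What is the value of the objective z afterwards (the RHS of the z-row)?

5

Ratio test on column x2 — row 1: entry 0 ≤ 0; row 2: 5/5 = 1; row 3: 6/2 = 3; row 4: 13/1 = 13. Minimum is 1 at row 2 (w2 leaves); pivot element 5.
Pivot on row 2; the z-row RHS becomes 0 − (-5)·1 = 5.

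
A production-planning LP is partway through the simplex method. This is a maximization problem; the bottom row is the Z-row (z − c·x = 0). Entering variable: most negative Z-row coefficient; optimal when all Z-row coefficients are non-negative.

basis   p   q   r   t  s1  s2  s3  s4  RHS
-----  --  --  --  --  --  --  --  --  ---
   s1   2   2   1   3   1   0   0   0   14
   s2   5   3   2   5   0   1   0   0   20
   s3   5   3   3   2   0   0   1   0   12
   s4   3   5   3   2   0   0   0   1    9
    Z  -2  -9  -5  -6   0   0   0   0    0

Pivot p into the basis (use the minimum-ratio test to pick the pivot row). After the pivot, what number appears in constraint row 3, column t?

2/5

Ratio test on column p — row 1: 14/2 = 7; row 2: 20/5 = 4; row 3: 12/5 = 12/5; row 4: 9/3 = 3. Minimum is 12/5 at row 3 (s3 leaves); pivot element 5.
Divide row 3 by 5; eliminate column p from the other rows.
In the new row 3, the t entry is the old entry divided by the pivot: 2/5 = 2/5.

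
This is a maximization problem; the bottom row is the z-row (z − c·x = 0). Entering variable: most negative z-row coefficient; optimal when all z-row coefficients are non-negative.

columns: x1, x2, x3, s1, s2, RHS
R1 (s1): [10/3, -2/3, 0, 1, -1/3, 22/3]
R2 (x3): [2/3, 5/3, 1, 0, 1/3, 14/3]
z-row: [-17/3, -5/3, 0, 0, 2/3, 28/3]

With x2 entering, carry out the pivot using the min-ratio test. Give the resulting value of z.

14

Ratio test on column x2 — row 1: entry -2/3 ≤ 0; row 2: (14/3)/(5/3) = 14/5. Minimum is 14/5 at row 2 (x3 leaves); pivot element 5/3.
Pivot on row 2; the z-row RHS becomes 28/3 − (-5/3)·(14/5) = 14.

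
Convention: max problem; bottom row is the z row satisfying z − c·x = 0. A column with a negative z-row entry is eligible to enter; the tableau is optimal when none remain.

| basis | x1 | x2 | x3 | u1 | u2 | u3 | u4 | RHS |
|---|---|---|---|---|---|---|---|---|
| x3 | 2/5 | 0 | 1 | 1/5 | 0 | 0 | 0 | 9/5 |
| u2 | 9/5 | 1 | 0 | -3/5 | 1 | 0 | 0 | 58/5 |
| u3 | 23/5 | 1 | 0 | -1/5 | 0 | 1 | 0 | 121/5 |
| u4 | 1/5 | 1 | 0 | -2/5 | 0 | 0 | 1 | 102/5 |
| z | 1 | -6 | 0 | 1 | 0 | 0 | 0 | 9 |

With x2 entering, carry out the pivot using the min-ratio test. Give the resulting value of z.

Ratio test on column x2 — row 1: entry 0 ≤ 0; row 2: (58/5)/1 = 58/5; row 3: (121/5)/1 = 121/5; row 4: (102/5)/1 = 102/5. Minimum is 58/5 at row 2 (u2 leaves); pivot element 1.
Pivot on row 2; the z-row RHS becomes 9 − (-6)·(58/5) = 393/5.

393/5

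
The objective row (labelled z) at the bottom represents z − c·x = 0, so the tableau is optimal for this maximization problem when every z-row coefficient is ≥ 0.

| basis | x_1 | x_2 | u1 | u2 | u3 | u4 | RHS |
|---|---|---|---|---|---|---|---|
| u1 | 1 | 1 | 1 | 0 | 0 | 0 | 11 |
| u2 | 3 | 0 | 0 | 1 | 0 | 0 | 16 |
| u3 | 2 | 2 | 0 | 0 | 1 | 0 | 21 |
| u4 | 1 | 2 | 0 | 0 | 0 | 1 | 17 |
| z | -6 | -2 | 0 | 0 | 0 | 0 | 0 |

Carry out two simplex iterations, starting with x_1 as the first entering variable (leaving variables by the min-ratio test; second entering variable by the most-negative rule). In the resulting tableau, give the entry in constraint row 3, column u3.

1/2

Ratio test on column x_1 — row 1: 11/1 = 11; row 2: 16/3 = 16/3; row 3: 21/2 = 21/2; row 4: 17/1 = 17. Minimum is 16/3 at row 2 (u2 leaves); pivot element 3.
Divide row 2 by 3; eliminate column x_1 from the other rows.
Second iteration: most negative z-row entry is -2 in column x_2, so x_2 enters.
Ratio test on column x_2 — row 1: (17/3)/1 = 17/3; row 2: entry 0 ≤ 0; row 3: (31/3)/2 = 31/6; row 4: (35/3)/2 = 35/6. Minimum is 31/6 at row 3 (u3 leaves); pivot element 2.
Divide row 3 by 2; eliminate column x_2 from the other rows.
After both pivots, the entry at constraint row 3, column u3 is 1/2.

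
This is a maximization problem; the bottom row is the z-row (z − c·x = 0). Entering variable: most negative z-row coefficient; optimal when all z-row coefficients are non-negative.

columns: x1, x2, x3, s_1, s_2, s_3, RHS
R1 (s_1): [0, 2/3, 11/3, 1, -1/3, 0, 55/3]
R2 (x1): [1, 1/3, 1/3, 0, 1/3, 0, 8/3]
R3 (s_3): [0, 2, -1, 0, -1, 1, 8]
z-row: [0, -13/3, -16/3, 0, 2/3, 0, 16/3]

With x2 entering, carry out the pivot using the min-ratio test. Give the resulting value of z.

68/3

Ratio test on column x2 — row 1: (55/3)/(2/3) = 55/2; row 2: (8/3)/(1/3) = 8; row 3: 8/2 = 4. Minimum is 4 at row 3 (s_3 leaves); pivot element 2.
Pivot on row 3; the z-row RHS becomes 16/3 − (-13/3)·4 = 68/3.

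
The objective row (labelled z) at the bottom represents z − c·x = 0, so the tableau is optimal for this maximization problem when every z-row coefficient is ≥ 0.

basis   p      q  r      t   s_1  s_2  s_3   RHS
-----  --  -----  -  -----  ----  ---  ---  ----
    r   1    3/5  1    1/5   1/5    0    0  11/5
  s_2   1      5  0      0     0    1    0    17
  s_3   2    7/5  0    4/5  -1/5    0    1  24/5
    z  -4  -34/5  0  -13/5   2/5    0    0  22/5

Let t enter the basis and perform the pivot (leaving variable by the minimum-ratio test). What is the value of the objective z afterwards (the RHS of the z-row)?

Ratio test on column t — row 1: (11/5)/(1/5) = 11; row 2: entry 0 ≤ 0; row 3: (24/5)/(4/5) = 6. Minimum is 6 at row 3 (s_3 leaves); pivot element 4/5.
Pivot on row 3; the z-row RHS becomes 22/5 − (-13/5)·6 = 20.

20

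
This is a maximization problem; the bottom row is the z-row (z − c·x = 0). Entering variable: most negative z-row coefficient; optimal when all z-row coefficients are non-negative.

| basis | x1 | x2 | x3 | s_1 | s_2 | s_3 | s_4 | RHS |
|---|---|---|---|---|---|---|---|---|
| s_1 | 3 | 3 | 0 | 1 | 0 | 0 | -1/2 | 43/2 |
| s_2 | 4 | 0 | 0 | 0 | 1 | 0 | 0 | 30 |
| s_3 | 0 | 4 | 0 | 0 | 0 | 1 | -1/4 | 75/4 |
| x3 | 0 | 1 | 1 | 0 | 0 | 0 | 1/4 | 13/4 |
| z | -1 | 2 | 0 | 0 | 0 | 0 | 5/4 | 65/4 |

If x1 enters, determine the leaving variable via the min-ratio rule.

s_1

Column x1 entries and ratios — s_1: (43/2)/3 = 43/6; s_2: 30/4 = 15/2; s_3: 0 ≤ 0, skip; x3: 0 ≤ 0, skip.
Smallest ratio is 43/6 in the row of s_1, so s_1 leaves.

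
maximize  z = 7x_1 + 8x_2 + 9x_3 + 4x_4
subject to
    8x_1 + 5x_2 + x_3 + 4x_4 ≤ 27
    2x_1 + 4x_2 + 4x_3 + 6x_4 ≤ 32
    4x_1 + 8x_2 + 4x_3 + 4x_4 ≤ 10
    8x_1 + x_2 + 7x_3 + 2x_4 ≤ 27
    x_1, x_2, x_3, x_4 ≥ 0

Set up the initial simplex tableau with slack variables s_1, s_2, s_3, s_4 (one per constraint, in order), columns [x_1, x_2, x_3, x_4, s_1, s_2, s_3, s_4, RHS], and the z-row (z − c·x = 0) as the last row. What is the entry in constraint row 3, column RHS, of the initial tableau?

10

The RHS of constraint 3 is b_3 = 10.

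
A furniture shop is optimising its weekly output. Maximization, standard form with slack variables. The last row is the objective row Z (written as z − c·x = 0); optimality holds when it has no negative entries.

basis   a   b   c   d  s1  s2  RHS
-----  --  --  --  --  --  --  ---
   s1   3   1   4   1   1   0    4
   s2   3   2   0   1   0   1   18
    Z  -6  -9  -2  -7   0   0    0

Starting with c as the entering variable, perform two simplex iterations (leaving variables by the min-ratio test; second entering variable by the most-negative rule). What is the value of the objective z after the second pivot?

36

Ratio test on column c — row 1: 4/4 = 1; row 2: entry 0 ≤ 0. Minimum is 1 at row 1 (s1 leaves); pivot element 4.
Pivot on row 1; the Z-row RHS becomes 0 − (-2)·1 = 2.
Next entering variable (most negative Z-row entry -17/2): b.
Ratio test on column b — row 1: 1/(1/4) = 4; row 2: 18/2 = 9. Minimum is 4 at row 1 (c leaves); pivot element 1/4.
After the second pivot the Z-row RHS is 2 − (-17/2)·4 = 36.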